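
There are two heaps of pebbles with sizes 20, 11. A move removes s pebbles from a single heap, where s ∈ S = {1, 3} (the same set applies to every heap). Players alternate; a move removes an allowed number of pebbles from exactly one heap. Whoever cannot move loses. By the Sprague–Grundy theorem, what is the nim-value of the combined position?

All heaps use S = {1, 3}:
n :  0  1  2  3  4  5  6  7  8  9 10 11 12 13 14 15 16 17 18 19 20
G :  0  1  0  1  0  1  0  1  0  1  0  1  0  1  0  1  0  1  0  1  0
Heap A: G(20) = 0.
Heap B: G(11) = 1.
Combined Grundy value = 0 ⊕ 1 = 1.

1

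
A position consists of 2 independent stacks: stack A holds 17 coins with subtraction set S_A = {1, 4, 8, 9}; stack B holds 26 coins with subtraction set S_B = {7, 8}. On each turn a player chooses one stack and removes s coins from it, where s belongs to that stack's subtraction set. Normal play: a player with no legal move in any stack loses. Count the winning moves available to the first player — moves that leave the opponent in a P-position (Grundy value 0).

4

Stack A, S = {1, 4, 8, 9}:
n :  0  1  2  3  4  5  6  7  8  9 10 11 12 13 14 15 16 17
G :  0  1  0  1  2  0  1  0  1  2  3  2  0  1  2  3  2  0
G_A(17) = 0.
Stack B, S = {7, 8}:
n :  0  1  2  3  4  5  6  7  8  9 10 11 12 13 14 15 16 17 18 19 20 21 22 23 24 25 26
G :  0  0  0  0  0  0  0  1  1  1  1  1  1  1  2  0  0  0  0  0  0  0  1  1  1  1  1
G_B(26) = 1.
Combined Grundy value = 0 ⊕ 1 = 1.
A winning move leaves total XOR = 0, i.e. changes one component's Grundy value g to g ⊕ X where X is the current total.
Stack A: need g' = 0⊕1 = 1. Options: 17−1→G=2, 17−4→G=1, 17−8→G=2, 17−9→G=1. Hits: 2.
Stack B: need g' = 1⊕1 = 0. Options: 26−7→G=0, 26−8→G=0. Hits: 2.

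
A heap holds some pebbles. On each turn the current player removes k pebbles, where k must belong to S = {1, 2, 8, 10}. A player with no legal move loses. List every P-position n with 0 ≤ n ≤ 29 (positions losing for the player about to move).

n :  0  1  2  3  4  5  6  7  8  9 10 11 12 13 14 15 16 17 18 19 20 21 22 23 24 25 26 27 28 29
G :  0  1  2  0  1  2  0  1  2  0  1  2  0  1  2  0  1  2  0  1  2  0  1  2  0  1  2  0  1  2
P-positions are exactly the n with G(n) = 0.

0, 3, 6, 9, 12, 15, 18, 21, 24, 27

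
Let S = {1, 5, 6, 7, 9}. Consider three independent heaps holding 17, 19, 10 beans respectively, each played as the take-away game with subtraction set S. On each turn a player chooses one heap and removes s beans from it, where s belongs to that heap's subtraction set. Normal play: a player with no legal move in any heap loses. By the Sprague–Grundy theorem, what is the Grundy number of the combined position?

All heaps use S = {1, 5, 6, 7, 9}:
n :  0  1  2  3  4  5  6  7  8  9 10 11 12 13 14 15 16 17 18 19
G :  0  1  0  1  0  1  2  3  2  3  2  3  0  1  0  1  0  1  2  3
Heap A: G(17) = 1.
Heap B: G(19) = 3.
Heap C: G(10) = 2.
Combined Grundy value = 1 ⊕ 3 ⊕ 2 = 0.

0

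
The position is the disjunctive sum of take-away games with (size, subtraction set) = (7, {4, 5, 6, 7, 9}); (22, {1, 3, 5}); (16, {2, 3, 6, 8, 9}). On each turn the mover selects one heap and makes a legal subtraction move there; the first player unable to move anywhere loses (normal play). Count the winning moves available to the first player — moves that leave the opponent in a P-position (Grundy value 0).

9

Heap A, S = {4, 5, 6, 7, 9}:
G(0) = 0
G(1) = mex{} = 0
G(2) = mex{} = 0
G(3) = mex{} = 0
G(4) = mex{0} = 1
G(5) = mex{0,0} = 1
G(6) = mex{0,0,0} = 1
G(7) = mex{0,0,0,0} = 1
G_A(7) = 1.
Heap B, S = {1, 3, 5}:
G(0) = 0
G(1) = mex{0} = 1
G(2) = mex{1} = 0
G(3) = mex{0,0} = 1
G(4) = mex{1,1} = 0
G(5) = mex{0,0,0} = 1
G(6) = mex{1,1,1} = 0
G(7) = mex{0,0,0} = 1
G(8) = mex{1,1,1} = 0
G(9) = mex{0,0,0} = 1
G(10) = mex{1,1,1} = 0
G(11) = mex{0,0,0} = 1
G(12) = mex{1,1,1} = 0
G(13) = mex{0,0,0} = 1
G(14) = mex{1,1,1} = 0
G(15) = mex{0,0,0} = 1
G(16) = mex{1,1,1} = 0
G(17) = mex{0,0,0} = 1
G(18) = mex{1,1,1} = 0
G(19) = mex{0,0,0} = 1
G(20) = mex{1,1,1} = 0
G(21) = mex{0,0,0} = 1
G(22) = mex{1,1,1} = 0
G_B(22) = 0.
Heap C, S = {2, 3, 6, 8, 9}:
G(0) = 0
G(1) = mex{} = 0
G(2) = mex{0} = 1
G(3) = mex{0,0} = 1
G(4) = mex{1,0} = 2
G(5) = mex{1,1} = 0
G(6) = mex{2,1,0} = 3
G(7) = mex{0,2,0} = 1
G(8) = mex{3,0,1,0} = 2
G(9) = mex{1,3,1,0,0} = 2
G(10) = mex{2,1,2,1,0} = 3
G(11) = mex{2,2,0,1,1} = 3
G(12) = mex{3,2,3,2,1} = 0
G(13) = mex{3,3,1,0,2} = 4
G(14) = mex{0,3,2,3,0} = 1
G(15) = mex{4,0,2,1,3} = 5
G(16) = mex{1,4,3,2,1} = 0
G_C(16) = 0.
Combined Grundy value = 1 ⊕ 0 ⊕ 0 = 1.
A winning move leaves total XOR = 0, i.e. changes one component's Grundy value g to g ⊕ X where X is the current total.
Heap A: need g' = 1⊕1 = 0. Options: 7−4→G=0, 7−5→G=0, 7−6→G=0, 7−7→G=0. Hits: 4.
Heap B: need g' = 0⊕1 = 1. Options: 22−1→G=1, 22−3→G=1, 22−5→G=1. Hits: 3.
Heap C: need g' = 0⊕1 = 1. Options: 16−2→G=1, 16−3→G=4, 16−6→G=3, 16−8→G=2, 16−9→G=1. Hits: 2.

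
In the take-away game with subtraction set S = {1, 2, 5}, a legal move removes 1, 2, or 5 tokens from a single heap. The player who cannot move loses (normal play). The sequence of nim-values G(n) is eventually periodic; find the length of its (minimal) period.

3

n :  0  1  2  3  4  5  6  7  8  9 10 11 12 13 14
G :  0  1  2  0  1  2  0  1  2  0  1  2  0  1  2
G(n+3) = G(n) holds for n = 0,…,4 (a full window of length max(S) = 5), so the sequence is purely periodic with period 3.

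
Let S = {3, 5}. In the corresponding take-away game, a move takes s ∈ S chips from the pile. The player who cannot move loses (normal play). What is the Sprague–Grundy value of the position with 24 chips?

G(0) = 0
G(1) = mex{} = 0
G(2) = mex{} = 0
G(3) = mex{0} = 1
G(4) = mex{0} = 1
G(5) = mex{0,0} = 1
G(6) = mex{1,0} = 2
G(7) = mex{1,0} = 2
G(8) = mex{1,1} = 0
G(9) = mex{2,1} = 0
G(10) = mex{2,1} = 0
G(11) = mex{0,2} = 1
G(12) = mex{0,2} = 1
G(13) = mex{0,0} = 1
G(14) = mex{1,0} = 2
G(15) = mex{1,0} = 2
G(16) = mex{1,1} = 0
G(17) = mex{2,1} = 0
G(18) = mex{2,1} = 0
G(19) = mex{0,2} = 1
G(20) = mex{0,2} = 1
G(21) = mex{0,0} = 1
G(22) = mex{1,0} = 2
G(23) = mex{1,0} = 2
G(24) = mex{1,1} = 0

0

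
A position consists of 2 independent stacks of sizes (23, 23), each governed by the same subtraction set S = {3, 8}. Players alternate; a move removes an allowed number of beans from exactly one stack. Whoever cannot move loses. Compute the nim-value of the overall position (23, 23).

All stacks use S = {3, 8}:
n :  0  1  2  3  4  5  6  7  8  9 10 11 12 13 14 15 16 17 18 19 20 21 22 23
G :  0  0  0  1  1  1  0  0  2  1  1  0  0  0  1  1  1  0  0  2  1  1  0  0
Stack A: G(23) = 0.
Stack B: G(23) = 0.
Combined Grundy value = 0 ⊕ 0 = 0.

0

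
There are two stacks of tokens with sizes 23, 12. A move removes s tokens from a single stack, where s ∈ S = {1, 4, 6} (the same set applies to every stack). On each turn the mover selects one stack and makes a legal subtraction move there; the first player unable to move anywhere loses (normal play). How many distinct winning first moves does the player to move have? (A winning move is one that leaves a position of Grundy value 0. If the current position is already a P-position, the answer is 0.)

5

All stacks use S = {1, 4, 6}:
G(0) = 0
G(1) = mex{0} = 1
G(2) = mex{1} = 0
G(3) = mex{0} = 1
G(4) = mex{1,0} = 2
G(5) = mex{2,1} = 0
G(6) = mex{0,0,0} = 1
G(7) = mex{1,1,1} = 0
G(8) = mex{0,2,0} = 1
G(9) = mex{1,0,1} = 2
G(10) = mex{2,1,2} = 0
G(11) = mex{0,0,0} = 1
G(12) = mex{1,1,1} = 0
G(13) = mex{0,2,0} = 1
G(14) = mex{1,0,1} = 2
G(15) = mex{2,1,2} = 0
G(16) = mex{0,0,0} = 1
G(17) = mex{1,1,1} = 0
G(18) = mex{0,2,0} = 1
G(19) = mex{1,0,1} = 2
G(20) = mex{2,1,2} = 0
G(21) = mex{0,0,0} = 1
G(22) = mex{1,1,1} = 0
G(23) = mex{0,2,0} = 1
Stack A: G(23) = 1.
Stack B: G(12) = 0.
Combined Grundy value = 1 ⊕ 0 = 1.
A winning move leaves total XOR = 0, i.e. changes one component's Grundy value g to g ⊕ X where X is the current total.
Stack A: need g' = 1⊕1 = 0. Options: 23−1→G=0, 23−4→G=2, 23−6→G=0. Hits: 2.
Stack B: need g' = 0⊕1 = 1. Options: 12−1→G=1, 12−4→G=1, 12−6→G=1. Hits: 3.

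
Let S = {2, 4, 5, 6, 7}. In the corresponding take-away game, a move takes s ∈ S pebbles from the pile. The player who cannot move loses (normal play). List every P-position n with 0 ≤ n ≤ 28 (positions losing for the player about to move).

0, 1, 9, 10, 18, 19, 27, 28

n :  0  1  2  3  4  5  6  7  8  9 10 11 12 13 14 15 16 17 18 19 20 21 22 23 24 25 26 27 28
G :  0  0  1  1  2  2  3  3  4  0  0  1  1  2  2  3  3  4  0  0  1  1  2  2  3  3  4  0  0
P-positions are exactly the n with G(n) = 0.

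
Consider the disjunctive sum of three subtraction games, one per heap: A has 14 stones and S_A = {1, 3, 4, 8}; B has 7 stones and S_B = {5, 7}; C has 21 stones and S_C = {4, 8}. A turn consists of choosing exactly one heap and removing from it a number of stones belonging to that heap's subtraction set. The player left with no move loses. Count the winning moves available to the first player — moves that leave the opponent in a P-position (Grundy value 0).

Heap A, S = {1, 3, 4, 8}:
n :  0  1  2  3  4  5  6  7  8  9 10 11 12 13 14
G :  0  1  0  1  2  3  2  0  1  0  1  2  3  2  0
G_A(14) = 0.
Heap B, S = {5, 7}:
G(0) = 0
G(1) = mex{} = 0
G(2) = mex{} = 0
G(3) = mex{} = 0
G(4) = mex{} = 0
G(5) = mex{0} = 1
G(6) = mex{0} = 1
G(7) = mex{0,0} = 1
G_B(7) = 1.
Heap C, S = {4, 8}:
G(0) = 0
G(1) = mex{} = 0
G(2) = mex{} = 0
G(3) = mex{} = 0
G(4) = mex{0} = 1
G(5) = mex{0} = 1
G(6) = mex{0} = 1
G(7) = mex{0} = 1
G(8) = mex{1,0} = 2
G(9) = mex{1,0} = 2
G(10) = mex{1,0} = 2
G(11) = mex{1,0} = 2
G(12) = mex{2,1} = 0
G(13) = mex{2,1} = 0
G(14) = mex{2,1} = 0
G(15) = mex{2,1} = 0
G(16) = mex{0,2} = 1
G(17) = mex{0,2} = 1
G(18) = mex{0,2} = 1
G(19) = mex{0,2} = 1
G(20) = mex{1,0} = 2
G(21) = mex{1,0} = 2
G_C(21) = 2.
Combined Grundy value = 0 ⊕ 1 ⊕ 2 = 3.
A winning move leaves total XOR = 0, i.e. changes one component's Grundy value g to g ⊕ X where X is the current total.
Heap A: need g' = 0⊕3 = 3. Options: 14−1→G=2, 14−3→G=2, 14−4→G=1, 14−8→G=2. Hits: 0.
Heap B: need g' = 1⊕3 = 2. Options: 7−5→G=0, 7−7→G=0. Hits: 0.
Heap C: need g' = 2⊕3 = 1. Options: 21−4→G=1, 21−8→G=0. Hits: 1.

1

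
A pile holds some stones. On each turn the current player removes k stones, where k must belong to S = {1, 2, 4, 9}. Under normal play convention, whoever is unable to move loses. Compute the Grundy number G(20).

3

n :  0  1  2  3  4  5  6  7  8  9 10 11 12 13 14 15 16 17 18 19 20
G :  0  1  2  0  1  2  0  1  2  3  4  0  1  2  0  1  2  0  1  2  3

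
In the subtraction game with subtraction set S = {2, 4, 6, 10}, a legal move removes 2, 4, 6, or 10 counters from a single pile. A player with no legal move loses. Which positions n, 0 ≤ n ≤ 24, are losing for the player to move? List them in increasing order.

n :  0  1  2  3  4  5  6  7  8  9 10 11 12 13 14 15 16 17 18 19 20 21 22 23 24
G :  0  0  1  1  2  2  3  3  0  0  1  1  2  2  3  3  0  0  1  1  2  2  3  3  0
P-positions are exactly the n with G(n) = 0.

0, 1, 8, 9, 16, 17, 24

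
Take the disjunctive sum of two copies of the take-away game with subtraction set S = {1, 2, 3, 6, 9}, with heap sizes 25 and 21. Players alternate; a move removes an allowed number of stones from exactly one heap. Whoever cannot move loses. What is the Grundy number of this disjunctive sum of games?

0

All heaps use S = {1, 2, 3, 6, 9}:
n :  0  1  2  3  4  5  6  7  8  9 10 11 12 13 14 15 16 17 18 19 20 21 22 23 24 25
G :  0  1  2  3  0  1  2  3  0  1  2  3  0  1  2  3  0  1  2  3  0  1  2  3  0  1
Heap A: G(25) = 1.
Heap B: G(21) = 1.
Combined Grundy value = 1 ⊕ 1 = 0.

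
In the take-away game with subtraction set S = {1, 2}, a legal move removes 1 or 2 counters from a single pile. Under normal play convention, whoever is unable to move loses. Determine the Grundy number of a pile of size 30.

0

n :  0  1  2  3  4  5  6  7  8  9 10 11 12 13 14 15 16 17 18 19 20 21 22 23 24 25 26 27 28 29 30
G :  0  1  2  0  1  2  0  1  2  0  1  2  0  1  2  0  1  2  0  1  2  0  1  2  0  1  2  0  1  2  0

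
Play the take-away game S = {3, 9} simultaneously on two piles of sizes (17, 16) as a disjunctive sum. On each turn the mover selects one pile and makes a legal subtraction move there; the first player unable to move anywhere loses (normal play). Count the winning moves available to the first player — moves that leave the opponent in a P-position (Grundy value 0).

0

All piles use S = {3, 9}:
n :  0  1  2  3  4  5  6  7  8  9 10 11 12 13 14 15 16 17
G :  0  0  0  1  1  1  0  0  0  1  1  1  0  0  0  1  1  1
Pile A: G(17) = 1.
Pile B: G(16) = 1.
Combined Grundy value = 1 ⊕ 1 = 0.
A winning move leaves total XOR = 0, i.e. changes one component's Grundy value g to g ⊕ X where X is the current total.
Pile A: target g' = 1⊕0 = 1, but every legal move changes the Grundy value (mex property), so 0 moves.
Pile B: target g' = 1⊕0 = 1, but every legal move changes the Grundy value (mex property), so 0 moves.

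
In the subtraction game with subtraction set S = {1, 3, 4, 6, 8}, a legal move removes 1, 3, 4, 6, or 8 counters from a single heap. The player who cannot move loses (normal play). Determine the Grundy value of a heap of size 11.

n :  0  1  2  3  4  5  6  7  8  9 10 11
G :  0  1  0  1  2  3  2  0  1  0  1  2

2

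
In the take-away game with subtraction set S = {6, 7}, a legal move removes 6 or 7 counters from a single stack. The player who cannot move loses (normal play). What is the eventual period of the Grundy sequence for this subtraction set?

13

n :  0  1  2  3  4  5  6  7  8  9 10 11 12 13 14 15 16 17 18 19 20 21 22 23 24 25 26 27
G :  0  0  0  0  0  0  1  1  1  1  1  1  2  0  0  0  0  0  0  1  1  1  1  1  1  2  0  0
G(n+13) = G(n) holds for n = 0,…,6 (a full window of length max(S) = 7), so the sequence is purely periodic with period 13.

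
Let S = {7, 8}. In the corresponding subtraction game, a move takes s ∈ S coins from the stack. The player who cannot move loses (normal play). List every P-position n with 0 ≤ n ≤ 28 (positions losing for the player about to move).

n :  0  1  2  3  4  5  6  7  8  9 10 11 12 13 14 15 16 17 18 19 20 21 22 23 24 25 26 27 28
G :  0  0  0  0  0  0  0  1  1  1  1  1  1  1  2  0  0  0  0  0  0  0  1  1  1  1  1  1  1
P-positions are exactly the n with G(n) = 0.

0, 1, 2, 3, 4, 5, 6, 15, 16, 17, 18, 19, 20, 21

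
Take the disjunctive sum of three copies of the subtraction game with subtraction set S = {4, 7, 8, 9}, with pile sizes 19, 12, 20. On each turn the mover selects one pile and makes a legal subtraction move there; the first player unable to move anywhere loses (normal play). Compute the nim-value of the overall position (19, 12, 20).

All piles use S = {4, 7, 8, 9}:
n :  0  1  2  3  4  5  6  7  8  9 10 11 12 13 14 15 16 17 18 19 20
G :  0  0  0  0  1  1  1  1  2  2  2  2  3  0  0  0  0  1  1  1  1
Pile A: G(19) = 1.
Pile B: G(12) = 3.
Pile C: G(20) = 1.
Combined Grundy value = 1 ⊕ 3 ⊕ 1 = 3.

3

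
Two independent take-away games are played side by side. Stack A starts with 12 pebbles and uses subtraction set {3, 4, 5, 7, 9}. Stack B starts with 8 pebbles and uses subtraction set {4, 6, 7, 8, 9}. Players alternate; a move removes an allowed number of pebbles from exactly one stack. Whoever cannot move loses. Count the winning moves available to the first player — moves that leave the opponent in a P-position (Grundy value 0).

5

Stack A, S = {3, 4, 5, 7, 9}:
n :  0  1  2  3  4  5  6  7  8  9 10 11 12
G :  0  0  0  1  1  1  2  2  2  3  3  3  0
G_A(12) = 0.
Stack B, S = {4, 6, 7, 8, 9}:
G(0) = 0
G(1) = mex{} = 0
G(2) = mex{} = 0
G(3) = mex{} = 0
G(4) = mex{0} = 1
G(5) = mex{0} = 1
G(6) = mex{0,0} = 1
G(7) = mex{0,0,0} = 1
G(8) = mex{1,0,0,0} = 2
G_B(8) = 2.
Combined Grundy value = 0 ⊕ 2 = 2.
A winning move leaves total XOR = 0, i.e. changes one component's Grundy value g to g ⊕ X where X is the current total.
Stack A: need g' = 0⊕2 = 2. Options: 12−3→G=3, 12−4→G=2, 12−5→G=2, 12−7→G=1, 12−9→G=1. Hits: 2.
Stack B: need g' = 2⊕2 = 0. Options: 8−4→G=1, 8−6→G=0, 8−7→G=0, 8−8→G=0. Hits: 3.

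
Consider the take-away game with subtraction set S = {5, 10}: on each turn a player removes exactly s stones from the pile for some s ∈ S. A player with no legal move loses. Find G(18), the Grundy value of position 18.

G(0) = 0
G(1) = mex{} = 0
G(2) = mex{} = 0
G(3) = mex{} = 0
G(4) = mex{} = 0
G(5) = mex{0} = 1
G(6) = mex{0} = 1
G(7) = mex{0} = 1
G(8) = mex{0} = 1
G(9) = mex{0} = 1
G(10) = mex{1,0} = 2
G(11) = mex{1,0} = 2
G(12) = mex{1,0} = 2
G(13) = mex{1,0} = 2
G(14) = mex{1,0} = 2
G(15) = mex{2,1} = 0
G(16) = mex{2,1} = 0
G(17) = mex{2,1} = 0
G(18) = mex{2,1} = 0

0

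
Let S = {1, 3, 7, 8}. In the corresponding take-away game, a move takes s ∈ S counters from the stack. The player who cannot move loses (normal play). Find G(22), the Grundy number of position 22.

1

G(0) = 0
G(1) = mex{0} = 1
G(2) = mex{1} = 0
G(3) = mex{0,0} = 1
G(4) = mex{1,1} = 0
G(5) = mex{0,0} = 1
G(6) = mex{1,1} = 0
G(7) = mex{0,0,0} = 1
G(8) = mex{1,1,1,0} = 2
G(9) = mex{2,0,0,1} = 3
G(10) = mex{3,1,1,0} = 2
G(11) = mex{2,2,0,1} = 3
G(12) = mex{3,3,1,0} = 2
G(13) = mex{2,2,0,1} = 3
G(14) = mex{3,3,1,0} = 2
G(15) = mex{2,2,2,1} = 0
G(16) = mex{0,3,3,2} = 1
G(17) = mex{1,2,2,3} = 0
G(18) = mex{0,0,3,2} = 1
G(19) = mex{1,1,2,3} = 0
G(20) = mex{0,0,3,2} = 1
G(21) = mex{1,1,2,3} = 0
G(22) = mex{0,0,0,2} = 1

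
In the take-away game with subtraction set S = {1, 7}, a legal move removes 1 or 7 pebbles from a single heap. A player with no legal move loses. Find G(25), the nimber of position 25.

1

G(0) = 0
G(1) = mex{0} = 1
G(2) = mex{1} = 0
G(3) = mex{0} = 1
G(4) = mex{1} = 0
G(5) = mex{0} = 1
G(6) = mex{1} = 0
G(7) = mex{0,0} = 1
G(8) = mex{1,1} = 0
G(9) = mex{0,0} = 1
G(10) = mex{1,1} = 0
G(11) = mex{0,0} = 1
G(12) = mex{1,1} = 0
G(13) = mex{0,0} = 1
G(14) = mex{1,1} = 0
G(15) = mex{0,0} = 1
G(16) = mex{1,1} = 0
G(17) = mex{0,0} = 1
G(18) = mex{1,1} = 0
G(19) = mex{0,0} = 1
G(20) = mex{1,1} = 0
G(21) = mex{0,0} = 1
G(22) = mex{1,1} = 0
G(23) = mex{0,0} = 1
G(24) = mex{1,1} = 0
G(25) = mex{0,0} = 1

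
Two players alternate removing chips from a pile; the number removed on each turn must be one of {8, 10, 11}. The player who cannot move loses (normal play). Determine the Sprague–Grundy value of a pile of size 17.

2

G(0) = 0
G(1) = mex{} = 0
G(2) = mex{} = 0
G(3) = mex{} = 0
G(4) = mex{} = 0
G(5) = mex{} = 0
G(6) = mex{} = 0
G(7) = mex{} = 0
G(8) = mex{0} = 1
G(9) = mex{0} = 1
G(10) = mex{0,0} = 1
G(11) = mex{0,0,0} = 1
G(12) = mex{0,0,0} = 1
G(13) = mex{0,0,0} = 1
G(14) = mex{0,0,0} = 1
G(15) = mex{0,0,0} = 1
G(16) = mex{1,0,0} = 2
G(17) = mex{1,0,0} = 2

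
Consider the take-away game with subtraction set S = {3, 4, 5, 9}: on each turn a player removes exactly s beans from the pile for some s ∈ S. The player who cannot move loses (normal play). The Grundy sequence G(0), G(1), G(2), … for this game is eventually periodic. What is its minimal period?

G(0) = 0
G(1) = mex{} = 0
G(2) = mex{} = 0
G(3) = mex{0} = 1
G(4) = mex{0,0} = 1
G(5) = mex{0,0,0} = 1
G(6) = mex{1,0,0} = 2
G(7) = mex{1,1,0} = 2
G(8) = mex{1,1,1} = 0
G(9) = mex{2,1,1,0} = 3
G(10) = mex{2,2,1,0} = 3
G(11) = mex{0,2,2,0} = 1
G(12) = mex{3,0,2,1} = 4
G(13) = mex{3,3,0,1} = 2
G(14) = mex{1,3,3,1} = 0
G(15) = mex{4,1,3,2} = 0
G(16) = mex{2,4,1,2} = 0
G(17) = mex{0,2,4,0} = 1
G(18) = mex{0,0,2,3} = 1
G(19) = mex{0,0,0,3} = 1
G(20) = mex{1,0,0,1} = 2
G(21) = mex{1,1,0,4} = 2
G(22) = mex{1,1,1,2} = 0
G(23) = mex{2,1,1,0} = 3
G(24) = mex{2,2,1,0} = 3
G(25) = mex{0,2,2,0} = 1
G(26) = mex{3,0,2,1} = 4
G(27) = mex{3,3,0,1} = 2
G(28) = mex{1,3,3,1} = 0
G(29) = mex{4,1,3,2} = 0
G(n+14) = G(n) holds for n = 0,…,8 (a full window of length max(S) = 9), so the sequence is purely periodic with period 14.

14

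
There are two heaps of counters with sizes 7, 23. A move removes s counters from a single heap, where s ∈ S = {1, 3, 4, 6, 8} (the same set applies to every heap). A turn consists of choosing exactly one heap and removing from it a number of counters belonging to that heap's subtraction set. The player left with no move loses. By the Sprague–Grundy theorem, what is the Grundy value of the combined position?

0

All heaps use S = {1, 3, 4, 6, 8}:
n :  0  1  2  3  4  5  6  7  8  9 10 11 12 13 14 15 16 17 18 19 20 21 22 23
G :  0  1  0  1  2  3  2  0  1  0  1  2  3  2  0  1  0  1  2  3  2  0  1  0
Heap A: G(7) = 0.
Heap B: G(23) = 0.
Combined Grundy value = 0 ⊕ 0 = 0.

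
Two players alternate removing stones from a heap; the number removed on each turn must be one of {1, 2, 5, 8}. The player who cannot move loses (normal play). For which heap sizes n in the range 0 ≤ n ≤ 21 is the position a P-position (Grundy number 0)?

G(0) = 0
G(1) = mex{0} = 1
G(2) = mex{1,0} = 2
G(3) = mex{2,1} = 0
G(4) = mex{0,2} = 1
G(5) = mex{1,0,0} = 2
G(6) = mex{2,1,1} = 0
G(7) = mex{0,2,2} = 1
G(8) = mex{1,0,0,0} = 2
G(9) = mex{2,1,1,1} = 0
G(10) = mex{0,2,2,2} = 1
G(11) = mex{1,0,0,0} = 2
G(12) = mex{2,1,1,1} = 0
G(13) = mex{0,2,2,2} = 1
G(14) = mex{1,0,0,0} = 2
G(15) = mex{2,1,1,1} = 0
G(16) = mex{0,2,2,2} = 1
G(17) = mex{1,0,0,0} = 2
G(18) = mex{2,1,1,1} = 0
G(19) = mex{0,2,2,2} = 1
G(20) = mex{1,0,0,0} = 2
G(21) = mex{2,1,1,1} = 0
P-positions are exactly the n with G(n) = 0.

0, 3, 6, 9, 12, 15, 18, 21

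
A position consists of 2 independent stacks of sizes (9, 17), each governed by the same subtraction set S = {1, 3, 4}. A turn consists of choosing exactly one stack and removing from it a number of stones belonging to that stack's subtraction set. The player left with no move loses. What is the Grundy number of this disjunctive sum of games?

1

All stacks use S = {1, 3, 4}:
n :  0  1  2  3  4  5  6  7  8  9 10 11 12 13 14 15 16 17
G :  0  1  0  1  2  3  2  0  1  0  1  2  3  2  0  1  0  1
Stack A: G(9) = 0.
Stack B: G(17) = 1.
Combined Grundy value = 0 ⊕ 1 = 1.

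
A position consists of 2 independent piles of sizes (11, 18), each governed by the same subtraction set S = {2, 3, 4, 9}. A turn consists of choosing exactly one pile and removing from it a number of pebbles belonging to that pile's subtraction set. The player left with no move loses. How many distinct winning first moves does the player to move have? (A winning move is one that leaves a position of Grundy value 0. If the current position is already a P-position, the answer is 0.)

All piles use S = {2, 3, 4, 9}:
G(0) = 0
G(1) = mex{} = 0
G(2) = mex{0} = 1
G(3) = mex{0,0} = 1
G(4) = mex{1,0,0} = 2
G(5) = mex{1,1,0} = 2
G(6) = mex{2,1,1} = 0
G(7) = mex{2,2,1} = 0
G(8) = mex{0,2,2} = 1
G(9) = mex{0,0,2,0} = 1
G(10) = mex{1,0,0,0} = 2
G(11) = mex{1,1,0,1} = 2
G(12) = mex{2,1,1,1} = 0
G(13) = mex{2,2,1,2} = 0
G(14) = mex{0,2,2,2} = 1
G(15) = mex{0,0,2,0} = 1
G(16) = mex{1,0,0,0} = 2
G(17) = mex{1,1,0,1} = 2
G(18) = mex{2,1,1,1} = 0
Pile A: G(11) = 2.
Pile B: G(18) = 0.
Combined Grundy value = 2 ⊕ 0 = 2.
A winning move leaves total XOR = 0, i.e. changes one component's Grundy value g to g ⊕ X where X is the current total.
Pile A: need g' = 2⊕2 = 0. Options: 11−2→G=1, 11−3→G=1, 11−4→G=0, 11−9→G=1. Hits: 1.
Pile B: need g' = 0⊕2 = 2. Options: 18−2→G=2, 18−3→G=1, 18−4→G=1, 18−9→G=1. Hits: 1.

2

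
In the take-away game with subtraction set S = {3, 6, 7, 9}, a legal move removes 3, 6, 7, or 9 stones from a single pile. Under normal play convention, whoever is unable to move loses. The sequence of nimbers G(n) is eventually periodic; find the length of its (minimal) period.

G(0) = 0
G(1) = mex{} = 0
G(2) = mex{} = 0
G(3) = mex{0} = 1
G(4) = mex{0} = 1
G(5) = mex{0} = 1
G(6) = mex{1,0} = 2
G(7) = mex{1,0,0} = 2
G(8) = mex{1,0,0} = 2
G(9) = mex{2,1,0,0} = 3
G(10) = mex{2,1,1,0} = 3
G(11) = mex{2,1,1,0} = 3
G(12) = mex{3,2,1,1} = 0
G(13) = mex{3,2,2,1} = 0
G(14) = mex{3,2,2,1} = 0
G(15) = mex{0,3,2,2} = 1
G(16) = mex{0,3,3,2} = 1
G(17) = mex{0,3,3,2} = 1
G(18) = mex{1,0,3,3} = 2
G(19) = mex{1,0,0,3} = 2
G(20) = mex{1,0,0,3} = 2
G(21) = mex{2,1,0,0} = 3
G(22) = mex{2,1,1,0} = 3
G(23) = mex{2,1,1,0} = 3
G(24) = mex{3,2,1,1} = 0
G(25) = mex{3,2,2,1} = 0
G(n+12) = G(n) holds for n = 0,…,8 (a full window of length max(S) = 9), so the sequence is purely periodic with period 12.

12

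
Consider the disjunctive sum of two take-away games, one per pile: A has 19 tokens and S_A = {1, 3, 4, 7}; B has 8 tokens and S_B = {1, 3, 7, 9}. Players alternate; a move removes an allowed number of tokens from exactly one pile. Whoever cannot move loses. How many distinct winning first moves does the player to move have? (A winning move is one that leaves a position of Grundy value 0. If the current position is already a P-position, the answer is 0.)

Pile A, S = {1, 3, 4, 7}:
n :  0  1  2  3  4  5  6  7  8  9 10 11 12 13 14 15 16 17 18 19
G :  0  1  0  1  2  3  2  3  0  1  0  1  2  3  2  3  0  1  0  1
G_A(19) = 1.
Pile B, S = {1, 3, 7, 9}:
n : 0 1 2 3 4 5 6 7 8
G : 0 1 0 1 0 1 0 1 0
G_B(8) = 0.
Combined Grundy value = 1 ⊕ 0 = 1.
A winning move leaves total XOR = 0, i.e. changes one component's Grundy value g to g ⊕ X where X is the current total.
Pile A: need g' = 1⊕1 = 0. Options: 19−1→G=0, 19−3→G=0, 19−4→G=3, 19−7→G=2. Hits: 2.
Pile B: need g' = 0⊕1 = 1. Options: 8−1→G=1, 8−3→G=1, 8−7→G=1. Hits: 3.

5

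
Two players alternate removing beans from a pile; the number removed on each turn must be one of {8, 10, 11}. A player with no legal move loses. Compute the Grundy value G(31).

1

G(0) = 0
G(1) = mex{} = 0
G(2) = mex{} = 0
G(3) = mex{} = 0
G(4) = mex{} = 0
G(5) = mex{} = 0
G(6) = mex{} = 0
G(7) = mex{} = 0
G(8) = mex{0} = 1
G(9) = mex{0} = 1
G(10) = mex{0,0} = 1
G(11) = mex{0,0,0} = 1
G(12) = mex{0,0,0} = 1
G(13) = mex{0,0,0} = 1
G(14) = mex{0,0,0} = 1
G(15) = mex{0,0,0} = 1
G(16) = mex{1,0,0} = 2
G(17) = mex{1,0,0} = 2
G(18) = mex{1,1,0} = 2
G(19) = mex{1,1,1} = 0
G(20) = mex{1,1,1} = 0
G(21) = mex{1,1,1} = 0
G(22) = mex{1,1,1} = 0
G(23) = mex{1,1,1} = 0
G(24) = mex{2,1,1} = 0
G(25) = mex{2,1,1} = 0
G(26) = mex{2,2,1} = 0
G(27) = mex{0,2,2} = 1
G(28) = mex{0,2,2} = 1
G(29) = mex{0,0,2} = 1
G(30) = mex{0,0,0} = 1
G(31) = mex{0,0,0} = 1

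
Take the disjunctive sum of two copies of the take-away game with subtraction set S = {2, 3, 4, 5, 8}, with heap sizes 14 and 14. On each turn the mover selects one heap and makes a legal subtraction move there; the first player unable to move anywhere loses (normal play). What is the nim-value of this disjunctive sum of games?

0

All heaps use S = {2, 3, 4, 5, 8}:
n :  0  1  2  3  4  5  6  7  8  9 10 11 12 13 14
G :  0  0  1  1  2  2  3  0  4  1  5  2  3  0  0
Heap A: G(14) = 0.
Heap B: G(14) = 0.
Combined Grundy value = 0 ⊕ 0 = 0.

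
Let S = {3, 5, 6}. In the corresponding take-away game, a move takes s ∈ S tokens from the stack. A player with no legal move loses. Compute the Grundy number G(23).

1

G(0) = 0
G(1) = mex{} = 0
G(2) = mex{} = 0
G(3) = mex{0} = 1
G(4) = mex{0} = 1
G(5) = mex{0,0} = 1
G(6) = mex{1,0,0} = 2
G(7) = mex{1,0,0} = 2
G(8) = mex{1,1,0} = 2
G(9) = mex{2,1,1} = 0
G(10) = mex{2,1,1} = 0
G(11) = mex{2,2,1} = 0
G(12) = mex{0,2,2} = 1
G(13) = mex{0,2,2} = 1
G(14) = mex{0,0,2} = 1
G(15) = mex{1,0,0} = 2
G(16) = mex{1,0,0} = 2
G(17) = mex{1,1,0} = 2
G(18) = mex{2,1,1} = 0
G(19) = mex{2,1,1} = 0
G(20) = mex{2,2,1} = 0
G(21) = mex{0,2,2} = 1
G(22) = mex{0,2,2} = 1
G(23) = mex{0,0,2} = 1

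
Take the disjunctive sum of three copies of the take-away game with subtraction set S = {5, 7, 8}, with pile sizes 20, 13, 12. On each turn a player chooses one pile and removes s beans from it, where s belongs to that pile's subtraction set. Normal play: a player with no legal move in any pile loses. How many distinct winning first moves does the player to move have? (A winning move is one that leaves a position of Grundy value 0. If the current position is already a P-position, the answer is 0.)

All piles use S = {5, 7, 8}:
n :  0  1  2  3  4  5  6  7  8  9 10 11 12 13 14 15 16 17 18 19 20
G :  0  0  0  0  0  1  1  1  1  1  2  2  2  0  0  0  0  0  1  1  1
Pile A: G(20) = 1.
Pile B: G(13) = 0.
Pile C: G(12) = 2.
Combined Grundy value = 1 ⊕ 0 ⊕ 2 = 3.
A winning move leaves total XOR = 0, i.e. changes one component's Grundy value g to g ⊕ X where X is the current total.
Pile A: need g' = 1⊕3 = 2. Options: 20−5→G=0, 20−7→G=0, 20−8→G=2. Hits: 1.
Pile B: need g' = 0⊕3 = 3. Options: 13−5→G=1, 13−7→G=1, 13−8→G=1. Hits: 0.
Pile C: need g' = 2⊕3 = 1. Options: 12−5→G=1, 12−7→G=1, 12−8→G=0. Hits: 2.

3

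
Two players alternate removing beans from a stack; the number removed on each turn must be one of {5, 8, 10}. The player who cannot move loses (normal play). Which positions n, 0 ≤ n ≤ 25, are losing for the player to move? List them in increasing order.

0, 1, 2, 3, 4, 15, 16, 17, 18, 19

n :  0  1  2  3  4  5  6  7  8  9 10 11 12 13 14 15 16 17 18 19 20 21 22 23 24 25
G :  0  0  0  0  0  1  1  1  1  1  2  2  2  2  2  0  0  0  0  0  1  1  1  1  1  2
P-positions are exactly the n with G(n) = 0.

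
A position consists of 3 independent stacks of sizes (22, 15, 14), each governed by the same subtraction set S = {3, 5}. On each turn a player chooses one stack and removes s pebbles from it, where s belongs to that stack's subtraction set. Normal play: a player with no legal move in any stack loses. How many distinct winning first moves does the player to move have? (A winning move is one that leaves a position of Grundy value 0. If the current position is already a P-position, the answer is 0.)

3

All stacks use S = {3, 5}:
n :  0  1  2  3  4  5  6  7  8  9 10 11 12 13 14 15 16 17 18 19 20 21 22
G :  0  0  0  1  1  1  2  2  0  0  0  1  1  1  2  2  0  0  0  1  1  1  2
Stack A: G(22) = 2.
Stack B: G(15) = 2.
Stack C: G(14) = 2.
Combined Grundy value = 2 ⊕ 2 ⊕ 2 = 2.
A winning move leaves total XOR = 0, i.e. changes one component's Grundy value g to g ⊕ X where X is the current total.
Stack A: need g' = 2⊕2 = 0. Options: 22−3→G=1, 22−5→G=0. Hits: 1.
Stack B: need g' = 2⊕2 = 0. Options: 15−3→G=1, 15−5→G=0. Hits: 1.
Stack C: need g' = 2⊕2 = 0. Options: 14−3→G=1, 14−5→G=0. Hits: 1.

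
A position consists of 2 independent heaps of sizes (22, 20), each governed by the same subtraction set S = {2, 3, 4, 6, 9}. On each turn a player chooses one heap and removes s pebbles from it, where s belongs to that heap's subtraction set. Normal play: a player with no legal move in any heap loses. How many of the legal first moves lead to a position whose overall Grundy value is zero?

All heaps use S = {2, 3, 4, 6, 9}:
n :  0  1  2  3  4  5  6  7  8  9 10 11 12 13 14 15 16 17 18 19 20 21 22
G :  0  0  1  1  2  2  3  3  0  4  1  5  2  0  3  1  4  2  0  3  1  4  2
Heap A: G(22) = 2.
Heap B: G(20) = 1.
Combined Grundy value = 2 ⊕ 1 = 3.
A winning move leaves total XOR = 0, i.e. changes one component's Grundy value g to g ⊕ X where X is the current total.
Heap A: need g' = 2⊕3 = 1. Options: 22−2→G=1, 22−3→G=3, 22−4→G=0, 22−6→G=4, 22−9→G=0. Hits: 1.
Heap B: need g' = 1⊕3 = 2. Options: 20−2→G=0, 20−3→G=2, 20−4→G=4, 20−6→G=3, 20−9→G=5. Hits: 1.

2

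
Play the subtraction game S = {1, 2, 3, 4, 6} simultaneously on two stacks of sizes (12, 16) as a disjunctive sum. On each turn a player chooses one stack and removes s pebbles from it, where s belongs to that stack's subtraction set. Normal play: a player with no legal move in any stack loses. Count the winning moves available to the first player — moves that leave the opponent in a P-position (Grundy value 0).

3

All stacks use S = {1, 2, 3, 4, 6}:
n :  0  1  2  3  4  5  6  7  8  9 10 11 12 13 14 15 16
G :  0  1  2  3  4  0  1  2  3  4  0  1  2  3  4  0  1
Stack A: G(12) = 2.
Stack B: G(16) = 1.
Combined Grundy value = 2 ⊕ 1 = 3.
A winning move leaves total XOR = 0, i.e. changes one component's Grundy value g to g ⊕ X where X is the current total.
Stack A: need g' = 2⊕3 = 1. Options: 12−1→G=1, 12−2→G=0, 12−3→G=4, 12−4→G=3, 12−6→G=1. Hits: 2.
Stack B: need g' = 1⊕3 = 2. Options: 16−1→G=0, 16−2→G=4, 16−3→G=3, 16−4→G=2, 16−6→G=0. Hits: 1.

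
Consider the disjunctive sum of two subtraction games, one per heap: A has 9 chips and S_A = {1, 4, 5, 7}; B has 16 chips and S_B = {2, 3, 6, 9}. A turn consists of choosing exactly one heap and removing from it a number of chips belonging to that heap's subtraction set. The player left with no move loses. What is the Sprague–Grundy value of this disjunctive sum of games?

Heap A, S = {1, 4, 5, 7}:
G(0) = 0
G(1) = mex{0} = 1
G(2) = mex{1} = 0
G(3) = mex{0} = 1
G(4) = mex{1,0} = 2
G(5) = mex{2,1,0} = 3
G(6) = mex{3,0,1} = 2
G(7) = mex{2,1,0,0} = 3
G(8) = mex{3,2,1,1} = 0
G(9) = mex{0,3,2,0} = 1
G_A(9) = 1.
Heap B, S = {2, 3, 6, 9}:
G(0) = 0
G(1) = mex{} = 0
G(2) = mex{0} = 1
G(3) = mex{0,0} = 1
G(4) = mex{1,0} = 2
G(5) = mex{1,1} = 0
G(6) = mex{2,1,0} = 3
G(7) = mex{0,2,0} = 1
G(8) = mex{3,0,1} = 2
G(9) = mex{1,3,1,0} = 2
G(10) = mex{2,1,2,0} = 3
G(11) = mex{2,2,0,1} = 3
G(12) = mex{3,2,3,1} = 0
G(13) = mex{3,3,1,2} = 0
G(14) = mex{0,3,2,0} = 1
G(15) = mex{0,0,2,3} = 1
G(16) = mex{1,0,3,1} = 2
G_B(16) = 2.
Combined Grundy value = 1 ⊕ 2 = 3.

3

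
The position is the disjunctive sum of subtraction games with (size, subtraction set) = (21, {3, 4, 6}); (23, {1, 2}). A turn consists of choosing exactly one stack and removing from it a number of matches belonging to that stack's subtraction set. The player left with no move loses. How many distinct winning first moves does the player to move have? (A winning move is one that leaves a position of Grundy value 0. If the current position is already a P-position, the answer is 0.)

3

Stack A, S = {3, 4, 6}:
G(0) = 0
G(1) = mex{} = 0
G(2) = mex{} = 0
G(3) = mex{0} = 1
G(4) = mex{0,0} = 1
G(5) = mex{0,0} = 1
G(6) = mex{1,0,0} = 2
G(7) = mex{1,1,0} = 2
G(8) = mex{1,1,0} = 2
G(9) = mex{2,1,1} = 0
G(10) = mex{2,2,1} = 0
G(11) = mex{2,2,1} = 0
G(12) = mex{0,2,2} = 1
G(13) = mex{0,0,2} = 1
G(14) = mex{0,0,2} = 1
G(15) = mex{1,0,0} = 2
G(16) = mex{1,1,0} = 2
G(17) = mex{1,1,0} = 2
G(18) = mex{2,1,1} = 0
G(19) = mex{2,2,1} = 0
G(20) = mex{2,2,1} = 0
G(21) = mex{0,2,2} = 1
G_A(21) = 1.
Stack B, S = {1, 2}:
G(0) = 0
G(1) = mex{0} = 1
G(2) = mex{1,0} = 2
G(3) = mex{2,1} = 0
G(4) = mex{0,2} = 1
G(5) = mex{1,0} = 2
G(6) = mex{2,1} = 0
G(7) = mex{0,2} = 1
G(8) = mex{1,0} = 2
G(9) = mex{2,1} = 0
G(10) = mex{0,2} = 1
G(11) = mex{1,0} = 2
G(12) = mex{2,1} = 0
G(13) = mex{0,2} = 1
G(14) = mex{1,0} = 2
G(15) = mex{2,1} = 0
G(16) = mex{0,2} = 1
G(17) = mex{1,0} = 2
G(18) = mex{2,1} = 0
G(19) = mex{0,2} = 1
G(20) = mex{1,0} = 2
G(21) = mex{2,1} = 0
G(22) = mex{0,2} = 1
G(23) = mex{1,0} = 2
G_B(23) = 2.
Combined Grundy value = 1 ⊕ 2 = 3.
A winning move leaves total XOR = 0, i.e. changes one component's Grundy value g to g ⊕ X where X is the current total.
Stack A: need g' = 1⊕3 = 2. Options: 21−3→G=0, 21−4→G=2, 21−6→G=2. Hits: 2.
Stack B: need g' = 2⊕3 = 1. Options: 23−1→G=1, 23−2→G=0. Hits: 1.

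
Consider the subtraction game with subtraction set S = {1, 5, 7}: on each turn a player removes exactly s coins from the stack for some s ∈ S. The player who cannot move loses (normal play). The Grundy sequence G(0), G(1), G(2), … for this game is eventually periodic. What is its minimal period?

2

G(0) = 0
G(1) = mex{0} = 1
G(2) = mex{1} = 0
G(3) = mex{0} = 1
G(4) = mex{1} = 0
G(5) = mex{0,0} = 1
G(6) = mex{1,1} = 0
G(7) = mex{0,0,0} = 1
G(8) = mex{1,1,1} = 0
G(9) = mex{0,0,0} = 1
G(10) = mex{1,1,1} = 0
G(11) = mex{0,0,0} = 1
G(12) = mex{1,1,1} = 0
G(13) = mex{0,0,0} = 1
G(14) = mex{1,1,1} = 0
G(n+2) = G(n) holds for n = 0,…,6 (a full window of length max(S) = 7), so the sequence is purely periodic with period 2.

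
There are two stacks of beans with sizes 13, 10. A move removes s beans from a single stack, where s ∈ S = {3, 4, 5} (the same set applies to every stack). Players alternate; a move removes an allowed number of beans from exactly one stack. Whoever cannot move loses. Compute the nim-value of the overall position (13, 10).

1

All stacks use S = {3, 4, 5}:
n :  0  1  2  3  4  5  6  7  8  9 10 11 12 13
G :  0  0  0  1  1  1  2  2  0  0  0  1  1  1
Stack A: G(13) = 1.
Stack B: G(10) = 0.
Combined Grundy value = 1 ⊕ 0 = 1.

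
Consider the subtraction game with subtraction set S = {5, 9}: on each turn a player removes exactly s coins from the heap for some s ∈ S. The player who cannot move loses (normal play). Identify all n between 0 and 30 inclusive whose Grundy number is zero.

n :  0  1  2  3  4  5  6  7  8  9 10 11 12 13 14 15 16 17 18 19 20 21 22 23 24 25 26 27 28 29 30
G :  0  0  0  0  0  1  1  1  1  1  2  2  2  2  0  0  0  0  0  1  1  1  1  1  2  2  2  2  0  0  0
P-positions are exactly the n with G(n) = 0.

0, 1, 2, 3, 4, 14, 15, 16, 17, 18, 28, 29, 30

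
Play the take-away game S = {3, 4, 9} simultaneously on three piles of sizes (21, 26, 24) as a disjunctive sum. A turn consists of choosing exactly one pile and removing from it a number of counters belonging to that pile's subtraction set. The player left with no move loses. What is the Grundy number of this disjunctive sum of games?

1

All piles use S = {3, 4, 9}:
n :  0  1  2  3  4  5  6  7  8  9 10 11 12 13 14 15 16 17 18 19 20 21 22 23 24 25 26
G :  0  0  0  1  1  1  2  0  0  3  1  1  2  0  0  0  1  1  1  2  0  0  3  1  1  2  0
Pile A: G(21) = 0.
Pile B: G(26) = 0.
Pile C: G(24) = 1.
Combined Grundy value = 0 ⊕ 0 ⊕ 1 = 1.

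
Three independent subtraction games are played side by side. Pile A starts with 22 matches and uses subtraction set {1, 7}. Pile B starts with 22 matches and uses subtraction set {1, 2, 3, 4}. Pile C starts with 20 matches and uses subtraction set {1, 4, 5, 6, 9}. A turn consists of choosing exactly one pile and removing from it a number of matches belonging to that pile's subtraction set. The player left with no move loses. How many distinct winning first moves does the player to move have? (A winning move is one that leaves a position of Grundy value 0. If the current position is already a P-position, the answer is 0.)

Pile A, S = {1, 7}:
n :  0  1  2  3  4  5  6  7  8  9 10 11 12 13 14 15 16 17 18 19 20 21 22
G :  0  1  0  1  0  1  0  1  0  1  0  1  0  1  0  1  0  1  0  1  0  1  0
G_A(22) = 0.
Pile B, S = {1, 2, 3, 4}:
G(0) = 0
G(1) = mex{0} = 1
G(2) = mex{1,0} = 2
G(3) = mex{2,1,0} = 3
G(4) = mex{3,2,1,0} = 4
G(5) = mex{4,3,2,1} = 0
G(6) = mex{0,4,3,2} = 1
G(7) = mex{1,0,4,3} = 2
G(8) = mex{2,1,0,4} = 3
G(9) = mex{3,2,1,0} = 4
G(10) = mex{4,3,2,1} = 0
G(11) = mex{0,4,3,2} = 1
G(12) = mex{1,0,4,3} = 2
G(13) = mex{2,1,0,4} = 3
G(14) = mex{3,2,1,0} = 4
G(15) = mex{4,3,2,1} = 0
G(16) = mex{0,4,3,2} = 1
G(17) = mex{1,0,4,3} = 2
G(18) = mex{2,1,0,4} = 3
G(19) = mex{3,2,1,0} = 4
G(20) = mex{4,3,2,1} = 0
G(21) = mex{0,4,3,2} = 1
G(22) = mex{1,0,4,3} = 2
G_B(22) = 2.
Pile C, S = {1, 4, 5, 6, 9}:
n :  0  1  2  3  4  5  6  7  8  9 10 11 12 13 14 15 16 17 18 19 20
G :  0  1  0  1  2  3  2  3  4  5  0  1  0  1  2  3  2  3  4  5  0
G_C(20) = 0.
Combined Grundy value = 0 ⊕ 2 ⊕ 0 = 2.
A winning move leaves total XOR = 0, i.e. changes one component's Grundy value g to g ⊕ X where X is the current total.
Pile A: need g' = 0⊕2 = 2. Options: 22−1→G=1, 22−7→G=1. Hits: 0.
Pile B: need g' = 2⊕2 = 0. Options: 22−1→G=1, 22−2→G=0, 22−3→G=4, 22−4→G=3. Hits: 1.
Pile C: need g' = 0⊕2 = 2. Options: 20−1→G=5, 20−4→G=2, 20−5→G=3, 20−6→G=2, 20−9→G=1. Hits: 2.

3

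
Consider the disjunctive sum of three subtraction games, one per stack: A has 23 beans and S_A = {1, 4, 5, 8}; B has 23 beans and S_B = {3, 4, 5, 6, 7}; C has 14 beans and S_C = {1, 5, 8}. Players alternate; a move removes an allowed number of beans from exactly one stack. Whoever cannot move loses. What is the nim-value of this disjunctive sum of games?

3

Stack A, S = {1, 4, 5, 8}:
G(0) = 0
G(1) = mex{0} = 1
G(2) = mex{1} = 0
G(3) = mex{0} = 1
G(4) = mex{1,0} = 2
G(5) = mex{2,1,0} = 3
G(6) = mex{3,0,1} = 2
G(7) = mex{2,1,0} = 3
G(8) = mex{3,2,1,0} = 4
G(9) = mex{4,3,2,1} = 0
G(10) = mex{0,2,3,0} = 1
G(11) = mex{1,3,2,1} = 0
G(12) = mex{0,4,3,2} = 1
G(13) = mex{1,0,4,3} = 2
G(14) = mex{2,1,0,2} = 3
G(15) = mex{3,0,1,3} = 2
G(16) = mex{2,1,0,4} = 3
G(17) = mex{3,2,1,0} = 4
G(18) = mex{4,3,2,1} = 0
G(19) = mex{0,2,3,0} = 1
G(20) = mex{1,3,2,1} = 0
G(21) = mex{0,4,3,2} = 1
G(22) = mex{1,0,4,3} = 2
G(23) = mex{2,1,0,2} = 3
G_A(23) = 3.
Stack B, S = {3, 4, 5, 6, 7}:
n :  0  1  2  3  4  5  6  7  8  9 10 11 12 13 14 15 16 17 18 19 20 21 22 23
G :  0  0  0  1  1  1  2  2  2  3  0  0  0  1  1  1  2  2  2  3  0  0  0  1
G_B(23) = 1.
Stack C, S = {1, 5, 8}:
n :  0  1  2  3  4  5  6  7  8  9 10 11 12 13 14
G :  0  1  0  1  0  1  0  1  2  3  2  3  2  0  1
G_C(14) = 1.
Combined Grundy value = 3 ⊕ 1 ⊕ 1 = 3.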